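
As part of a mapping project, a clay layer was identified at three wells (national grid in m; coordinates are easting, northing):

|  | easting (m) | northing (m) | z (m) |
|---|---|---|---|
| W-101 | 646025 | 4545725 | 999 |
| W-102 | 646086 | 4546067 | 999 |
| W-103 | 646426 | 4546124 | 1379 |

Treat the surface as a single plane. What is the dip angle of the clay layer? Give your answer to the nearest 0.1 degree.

49.5°

Two edge vectors: W-101→W-102 = (61, 342, 0), W-101→W-103 = (401, 399, 380).
Normal n = (W-101→W-102) × (W-101→W-103) = (129960, -23180, -112803).
So ∂z/∂easting = −n_x/n_z = 1.15210 and ∂z/∂northing = −n_y/n_z = −0.20549.
Gradient magnitude |∇z| = √(a² + b²) = √(1.32733 + 0.04223) = 1.17028.
True dip = arctan(1.17028) = 49.5°, dipping toward W (azimuth ≈ 280°).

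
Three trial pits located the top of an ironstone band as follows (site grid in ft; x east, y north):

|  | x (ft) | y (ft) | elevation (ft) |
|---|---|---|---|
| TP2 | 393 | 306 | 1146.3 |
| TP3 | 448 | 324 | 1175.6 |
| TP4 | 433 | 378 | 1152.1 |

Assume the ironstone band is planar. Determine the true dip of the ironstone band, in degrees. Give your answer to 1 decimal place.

Let the plane be z = a·x + b·y + c.
TP3−TP2: 55a + 18b = 29.3;  TP4−TP2: 40a + 72b = 5.8.
Solving gives a = 0.61889, b = −0.26327.
Gradient magnitude |∇z| = √(a² + b²) = √(0.38302 + 0.06931) = 0.67256.
True dip = arctan(0.67256) = 33.9°, dipping toward WNW (azimuth ≈ 293°).

33.9°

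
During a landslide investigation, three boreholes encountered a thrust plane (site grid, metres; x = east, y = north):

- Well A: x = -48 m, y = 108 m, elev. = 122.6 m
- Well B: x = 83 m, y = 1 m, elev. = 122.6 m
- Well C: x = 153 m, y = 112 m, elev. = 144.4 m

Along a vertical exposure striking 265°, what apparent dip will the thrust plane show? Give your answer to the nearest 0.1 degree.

6.7°

Let the plane be z = a·x + b·y + c.
Well B−Well A: 131a − 107b = 0;  Well C−Well A: 201a + 4b = 21.8.
Solving gives a = 0.10588, b = 0.12963.
Unit vector along 265° is (sin 265°, cos 265°) = (-0.9962, -0.0872).
Slope in that direction = a·(-0.9962) + b·(-0.0872) = −0.11677.
Apparent dip = arctan|0.11677| = 6.7° (true dip is 9.5°, so apparent ≤ true as expected).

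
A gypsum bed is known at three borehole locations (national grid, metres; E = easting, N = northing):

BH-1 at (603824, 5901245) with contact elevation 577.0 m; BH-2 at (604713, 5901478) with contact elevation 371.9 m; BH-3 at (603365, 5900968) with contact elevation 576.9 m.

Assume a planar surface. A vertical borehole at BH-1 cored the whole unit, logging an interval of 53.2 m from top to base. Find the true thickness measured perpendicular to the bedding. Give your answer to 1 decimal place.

Let the plane be z = a·E + b·N + c.
BH-2−BH-1: 889a + 233b = −205.1;  BH-3−BH-1: −459a − 277b = −0.1.
Solving gives a = −0.40799, b = 0.67642.
|∇z| = √(a²+b²) = 0.78994, so dip δ = arctan(0.78994) = 38.31°.
True thickness = vertical thickness × cos δ = 53.2 × cos 38.31° = 41.7 m.

41.7 m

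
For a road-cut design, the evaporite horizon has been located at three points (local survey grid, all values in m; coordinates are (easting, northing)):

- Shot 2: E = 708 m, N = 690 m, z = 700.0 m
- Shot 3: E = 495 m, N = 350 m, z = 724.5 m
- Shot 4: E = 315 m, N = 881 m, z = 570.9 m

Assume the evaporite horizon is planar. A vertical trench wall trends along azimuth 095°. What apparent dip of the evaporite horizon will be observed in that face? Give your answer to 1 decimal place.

13.6°

Two edge vectors: Shot 2→Shot 3 = (-213, -340, 24.5), Shot 2→Shot 4 = (-393, 191, -129.1).
Normal n = (Shot 2→Shot 3) × (Shot 2→Shot 4) = (39214.5, -37126.8, -174303).
So ∂z/∂E = −n_x/n_z = 0.22498 and ∂z/∂N = −n_y/n_z = −0.21300.
Unit vector along 095° is (sin 95°, cos 95°) = (0.9962, -0.0872).
Slope in that direction = a·(0.9962) + b·(-0.0872) = 0.24269.
Apparent dip = arctan|0.24269| = 13.6° (true dip is 17.2°, so apparent ≤ true as expected).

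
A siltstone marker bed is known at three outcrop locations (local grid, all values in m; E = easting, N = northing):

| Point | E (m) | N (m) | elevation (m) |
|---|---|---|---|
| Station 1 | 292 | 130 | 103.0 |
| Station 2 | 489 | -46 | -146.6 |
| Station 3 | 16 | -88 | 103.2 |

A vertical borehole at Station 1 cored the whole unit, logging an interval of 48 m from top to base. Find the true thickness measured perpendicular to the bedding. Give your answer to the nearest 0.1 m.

Two edge vectors: Station 1→Station 2 = (197, -176, -249.6), Station 1→Station 3 = (-276, -218, 0.2).
Normal n = (Station 1→Station 2) × (Station 1→Station 3) = (-54448, 68850.2, -91522).
So ∂z/∂E = −n_x/n_z = −0.59492 and ∂z/∂N = −n_y/n_z = 0.75228.
|∇z| = √(a²+b²) = 0.95909, so dip δ = arctan(0.95909) = 43.80°.
True thickness = vertical thickness × cos δ = 48 × cos 43.80° = 34.6 m.

34.6 m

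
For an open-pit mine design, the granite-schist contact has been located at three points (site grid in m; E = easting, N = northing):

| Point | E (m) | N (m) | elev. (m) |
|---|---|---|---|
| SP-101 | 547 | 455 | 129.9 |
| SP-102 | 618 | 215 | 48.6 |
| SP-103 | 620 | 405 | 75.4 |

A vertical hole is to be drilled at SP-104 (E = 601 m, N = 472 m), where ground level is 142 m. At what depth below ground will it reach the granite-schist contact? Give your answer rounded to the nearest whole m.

44 m

Two edge vectors: SP-101→SP-102 = (71, -240, -81.3), SP-101→SP-103 = (73, -50, -54.5).
Normal n = (SP-101→SP-102) × (SP-101→SP-103) = (9015, -2065.4, 13970).
So ∂z/∂E = −n_x/n_z = −0.64531 and ∂z/∂N = −n_y/n_z = 0.14785.
Intercept c from SP-101: 129.9 + 352.99 − 67.27 = 415.62.
At (601, 472): z_contact = −387.8 + 69.8 + 415.62 = 97.6 m.
Depth below ground = 142 − 97.6 = 44 m.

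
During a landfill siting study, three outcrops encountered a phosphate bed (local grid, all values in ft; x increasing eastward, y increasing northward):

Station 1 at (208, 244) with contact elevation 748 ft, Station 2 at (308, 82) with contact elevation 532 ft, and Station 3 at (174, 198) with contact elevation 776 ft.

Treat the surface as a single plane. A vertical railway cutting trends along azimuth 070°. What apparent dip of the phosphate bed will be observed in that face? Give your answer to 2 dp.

Two edge vectors: Station 1→Station 2 = (100, -162, -216), Station 1→Station 3 = (-34, -46, 28).
Normal n = (Station 1→Station 2) × (Station 1→Station 3) = (-14472, 4544, -10108).
So ∂z/∂x = −n_x/n_z = −1.43174 and ∂z/∂y = −n_y/n_z = 0.44954.
Unit vector along 070° is (sin 70°, cos 70°) = (0.9397, 0.3420).
Slope in that direction = a·(0.9397) + b·(0.3420) = −1.19164.
Apparent dip = arctan|1.19164| = 50.00° (true dip is 56.3°, so apparent ≤ true as expected).

50.00°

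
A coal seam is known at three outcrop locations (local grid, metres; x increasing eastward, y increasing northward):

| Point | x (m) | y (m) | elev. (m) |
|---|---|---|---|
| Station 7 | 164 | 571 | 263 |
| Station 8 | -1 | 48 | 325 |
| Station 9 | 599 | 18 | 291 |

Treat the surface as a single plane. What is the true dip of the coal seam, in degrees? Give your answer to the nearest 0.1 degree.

6.7°

Two edge vectors: Station 7→Station 8 = (-165, -523, 62), Station 7→Station 9 = (435, -553, 28).
Normal n = (Station 7→Station 8) × (Station 7→Station 9) = (19642, 31590, 318750).
So ∂z/∂x = −n_x/n_z = −0.06162 and ∂z/∂y = −n_y/n_z = −0.09911.
Gradient magnitude |∇z| = √(a² + b²) = √(0.00380 + 0.00982) = 0.11670.
True dip = arctan(0.11670) = 6.7°, dipping toward NNE (azimuth ≈ 032°).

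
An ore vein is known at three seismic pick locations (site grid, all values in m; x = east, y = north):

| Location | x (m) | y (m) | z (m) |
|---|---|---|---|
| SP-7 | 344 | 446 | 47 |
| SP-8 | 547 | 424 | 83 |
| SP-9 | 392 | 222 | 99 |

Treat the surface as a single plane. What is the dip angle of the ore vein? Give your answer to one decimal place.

Two edge vectors: SP-7→SP-8 = (203, -22, 36), SP-7→SP-9 = (48, -224, 52).
Normal n = (SP-7→SP-8) × (SP-7→SP-9) = (6920, -8828, -44416).
So ∂z/∂x = −n_x/n_z = 0.15580 and ∂z/∂y = −n_y/n_z = −0.19876.
Gradient magnitude |∇z| = √(a² + b²) = √(0.02427 + 0.03950) = 0.25254.
True dip = arctan(0.25254) = 14.2°, dipping toward NW (azimuth ≈ 322°).

14.2°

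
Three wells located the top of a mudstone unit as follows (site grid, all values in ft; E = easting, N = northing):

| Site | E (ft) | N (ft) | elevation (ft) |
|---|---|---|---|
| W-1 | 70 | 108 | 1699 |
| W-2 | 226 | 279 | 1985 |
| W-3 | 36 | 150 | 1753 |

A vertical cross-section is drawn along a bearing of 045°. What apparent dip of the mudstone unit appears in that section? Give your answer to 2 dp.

50.11°

Two edge vectors: W-1→W-2 = (156, 171, 286), W-1→W-3 = (-34, 42, 54).
Normal n = (W-1→W-2) × (W-1→W-3) = (-2778, -18148, 12366).
So ∂z/∂E = −n_x/n_z = 0.22465 and ∂z/∂N = −n_y/n_z = 1.46757.
Unit vector along 045° is (sin 45°, cos 45°) = (0.7071, 0.7071).
Slope in that direction = a·(0.7071) + b·(0.7071) = 1.19658.
Apparent dip = arctan|1.19658| = 50.11° (true dip is 56.0°, so apparent ≤ true as expected).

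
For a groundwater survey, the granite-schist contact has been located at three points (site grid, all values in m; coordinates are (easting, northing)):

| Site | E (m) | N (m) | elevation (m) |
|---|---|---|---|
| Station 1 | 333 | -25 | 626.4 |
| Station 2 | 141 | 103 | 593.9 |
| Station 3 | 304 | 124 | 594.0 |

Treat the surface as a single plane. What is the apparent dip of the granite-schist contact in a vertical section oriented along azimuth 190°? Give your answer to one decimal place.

11.5°

Two edge vectors: Station 1→Station 2 = (-192, 128, -32.5), Station 1→Station 3 = (-29, 149, -32.4).
Normal n = (Station 1→Station 2) × (Station 1→Station 3) = (695.3, -5278.3, -24896).
So ∂z/∂E = −n_x/n_z = 0.02793 and ∂z/∂N = −n_y/n_z = −0.21201.
Unit vector along 190° is (sin 190°, cos 190°) = (-0.1736, -0.9848).
Slope in that direction = a·(-0.1736) + b·(-0.9848) = 0.20394.
Apparent dip = arctan|0.20394| = 11.5° (true dip is 12.1°, so apparent ≤ true as expected).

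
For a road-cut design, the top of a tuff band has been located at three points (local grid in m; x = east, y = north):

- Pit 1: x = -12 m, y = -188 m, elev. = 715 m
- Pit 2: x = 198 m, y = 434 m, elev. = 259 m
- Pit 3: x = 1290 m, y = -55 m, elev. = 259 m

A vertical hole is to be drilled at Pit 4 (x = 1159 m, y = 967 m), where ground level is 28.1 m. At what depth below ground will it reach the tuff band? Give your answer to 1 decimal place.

Let the plane be z = a·x + b·y + c.
Pit 2−Pit 1: 210a + 622b = −456;  Pit 3−Pit 1: 1302a + 133b = −456.
Solving gives a = −0.285177, b = −0.636837.
Then c = 715 − a·-12 − b·-188 = 591.85.
At (1159, 967): z_contact = −330.52 − 615.82 + 591.85 = -354.49 m.
Depth below ground = 28.1 − (-354.49) = 382.6 m.

382.6 m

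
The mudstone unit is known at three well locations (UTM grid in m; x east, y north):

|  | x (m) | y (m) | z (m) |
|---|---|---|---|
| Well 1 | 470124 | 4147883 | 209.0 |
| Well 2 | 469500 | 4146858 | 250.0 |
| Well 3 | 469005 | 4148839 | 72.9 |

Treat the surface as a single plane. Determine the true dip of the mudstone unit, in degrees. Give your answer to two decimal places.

5.40°

Let the plane be z = a·x + b·y + c.
Well 2−Well 1: −624a − 1025b = 41;  Well 3−Well 1: −1119a + 956b = −136.1.
Solving gives a = 0.05753, b = −0.07502.
Gradient magnitude |∇z| = √(a² + b²) = √(0.00331 + 0.00563) = 0.09454.
True dip = arctan(0.09454) = 5.40°, dipping toward NW (azimuth ≈ 323°).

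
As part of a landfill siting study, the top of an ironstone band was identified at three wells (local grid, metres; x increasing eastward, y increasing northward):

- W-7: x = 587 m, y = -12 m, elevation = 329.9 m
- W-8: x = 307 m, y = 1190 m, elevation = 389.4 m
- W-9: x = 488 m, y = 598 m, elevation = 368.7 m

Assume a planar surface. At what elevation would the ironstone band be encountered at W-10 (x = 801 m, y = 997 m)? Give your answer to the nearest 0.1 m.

469.5 m

Let the plane be z = a·x + b·y + c.
W-8−W-7: −280a + 1202b = 59.5;  W-9−W-7: −99a + 610b = 38.8.
Solving gives a = 0.199656, b = 0.096010.
Then c = 329.9 − a·587 − b·-12 = 213.85.
At (801, 997): z = 159.9 + 95.7 + 213.85 = 469.5 m.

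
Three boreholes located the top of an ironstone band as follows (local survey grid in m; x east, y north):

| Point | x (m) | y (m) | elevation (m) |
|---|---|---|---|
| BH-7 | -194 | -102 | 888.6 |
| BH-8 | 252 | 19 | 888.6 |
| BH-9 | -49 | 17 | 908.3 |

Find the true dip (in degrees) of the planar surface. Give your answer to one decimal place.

Let the plane be z = a·x + b·y + c.
BH-8−BH-7: 446a + 121b = 0;  BH-9−BH-7: 145a + 119b = 19.7.
Solving gives a = −0.06709, b = 0.24730.
Gradient magnitude |∇z| = √(a² + b²) = √(0.00450 + 0.06116) = 0.25624.
True dip = arctan(0.25624) = 14.4°, dipping toward SSE (azimuth ≈ 165°).

14.4°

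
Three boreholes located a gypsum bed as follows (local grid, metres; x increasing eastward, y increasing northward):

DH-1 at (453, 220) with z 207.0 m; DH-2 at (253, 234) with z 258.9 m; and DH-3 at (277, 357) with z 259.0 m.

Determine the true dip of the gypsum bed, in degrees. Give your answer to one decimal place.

14.6°

Two edge vectors: DH-1→DH-2 = (-200, 14, 51.9), DH-1→DH-3 = (-176, 137, 52).
Normal n = (DH-1→DH-2) × (DH-1→DH-3) = (-6382.3, 1265.6, -24936).
So ∂z/∂x = −n_x/n_z = −0.25595 and ∂z/∂y = −n_y/n_z = 0.05075.
Gradient magnitude |∇z| = √(a² + b²) = √(0.06551 + 0.00258) = 0.26093.
True dip = arctan(0.26093) = 14.6°, dipping toward E (azimuth ≈ 101°).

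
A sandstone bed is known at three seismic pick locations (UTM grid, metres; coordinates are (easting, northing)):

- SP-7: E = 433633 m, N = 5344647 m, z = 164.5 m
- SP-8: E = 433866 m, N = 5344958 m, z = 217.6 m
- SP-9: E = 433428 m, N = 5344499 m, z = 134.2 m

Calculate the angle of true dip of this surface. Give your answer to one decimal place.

Let the plane be z = a·E + b·N + c.
SP-8−SP-7: 233a + 311b = 53.1;  SP-9−SP-7: −205a − 148b = −30.3.
Solving gives a = 0.05345, b = 0.13070.
Gradient magnitude |∇z| = √(a² + b²) = √(0.00286 + 0.01708) = 0.14120.
True dip = arctan(0.14120) = 8.0°, dipping toward SSW (azimuth ≈ 202°).

8.0°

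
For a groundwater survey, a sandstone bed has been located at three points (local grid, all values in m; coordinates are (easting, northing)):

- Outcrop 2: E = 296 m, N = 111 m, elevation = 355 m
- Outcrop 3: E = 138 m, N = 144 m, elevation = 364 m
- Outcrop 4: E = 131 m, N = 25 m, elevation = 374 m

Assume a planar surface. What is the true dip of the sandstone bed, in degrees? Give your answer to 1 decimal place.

6.2°

Let the plane be z = a·E + b·N + c.
Outcrop 3−Outcrop 2: −158a + 33b = 9;  Outcrop 4−Outcrop 2: −165a − 86b = 19.
Solving gives a = −0.07361, b = −0.07970.
Gradient magnitude |∇z| = √(a² + b²) = √(0.00542 + 0.00635) = 0.10849.
True dip = arctan(0.10849) = 6.2°, dipping toward NE (azimuth ≈ 043°).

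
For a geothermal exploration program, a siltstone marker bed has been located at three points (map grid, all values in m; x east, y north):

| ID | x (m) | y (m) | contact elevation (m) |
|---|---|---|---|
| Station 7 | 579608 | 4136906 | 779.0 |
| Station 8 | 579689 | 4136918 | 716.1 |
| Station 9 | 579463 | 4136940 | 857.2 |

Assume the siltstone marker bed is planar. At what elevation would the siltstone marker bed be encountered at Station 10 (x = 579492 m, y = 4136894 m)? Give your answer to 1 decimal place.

865.9 m

Two edge vectors: Station 7→Station 8 = (81, 12, -62.9), Station 7→Station 9 = (-145, 34, 78.2).
Normal n = (Station 7→Station 8) × (Station 7→Station 9) = (3077, 2786.3, 4494).
So ∂z/∂x = −n_x/n_z = −0.684690699 and ∂z/∂y = −n_y/n_z = −0.620004450.
Intercept c from Station 7: 779 + 396852.21 + 2564900.13 = 2962531.34.
At (579492, 4136894): z = −396772.8 − 2564892.7 + 2962531.34 = 865.9 m.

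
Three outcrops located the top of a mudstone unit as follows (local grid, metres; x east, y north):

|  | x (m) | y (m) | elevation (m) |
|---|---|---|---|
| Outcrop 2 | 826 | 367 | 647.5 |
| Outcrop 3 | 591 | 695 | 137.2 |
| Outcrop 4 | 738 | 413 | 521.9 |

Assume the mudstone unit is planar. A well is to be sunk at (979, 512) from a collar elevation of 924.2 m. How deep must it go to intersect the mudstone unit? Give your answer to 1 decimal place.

Let the plane be z = a·x + b·y + c.
Outcrop 3−Outcrop 2: −235a + 328b = −510.3;  Outcrop 4−Outcrop 2: −88a + 46b = −125.6.
Solving gives a = 0.98167, b = −0.85246.
Then c = 647.5 − a·826 − b·367 = 149.50.
At (979, 512): z_contact = 961.05 − 436.46 + 149.50 = 674.09 m.
Depth below ground = 924.2 − 674.09 = 250.1 m.

250.1 m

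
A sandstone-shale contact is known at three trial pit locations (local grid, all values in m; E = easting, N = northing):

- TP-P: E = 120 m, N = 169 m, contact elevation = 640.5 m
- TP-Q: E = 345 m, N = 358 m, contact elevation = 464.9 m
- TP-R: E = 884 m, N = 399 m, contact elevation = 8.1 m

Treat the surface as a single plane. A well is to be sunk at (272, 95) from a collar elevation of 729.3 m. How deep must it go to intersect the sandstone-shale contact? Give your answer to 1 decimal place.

225.1 m

Let the plane be z = a·E + b·N + c.
TP-Q−TP-P: 225a + 189b = −175.6;  TP-R−TP-P: 764a + 230b = −632.4.
Solving gives a = −0.85417, b = 0.08777.
Then c = 640.5 − a·120 − b·169 = 728.17.
At (272, 95): z_contact = −232.33 + 8.34 + 728.17 = 504.17 m.
Depth below ground = 729.3 − 504.17 = 225.1 m.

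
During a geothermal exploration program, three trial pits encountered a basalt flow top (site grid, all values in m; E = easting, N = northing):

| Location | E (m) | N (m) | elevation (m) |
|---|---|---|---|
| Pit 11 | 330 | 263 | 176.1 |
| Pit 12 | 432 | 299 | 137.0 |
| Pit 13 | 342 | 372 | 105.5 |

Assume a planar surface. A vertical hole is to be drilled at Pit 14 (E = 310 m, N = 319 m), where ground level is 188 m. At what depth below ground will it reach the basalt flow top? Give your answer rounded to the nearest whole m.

Two edge vectors: Pit 11→Pit 12 = (102, 36, -39.1), Pit 11→Pit 13 = (12, 109, -70.6).
Normal n = (Pit 11→Pit 12) × (Pit 11→Pit 13) = (1720.3, 6732, 10686).
So ∂z/∂E = −n_x/n_z = −0.16099 and ∂z/∂N = −n_y/n_z = −0.62998.
Intercept c from Pit 11: 176.1 + 53.13 + 165.69 = 394.91.
At (310, 319): z_contact = −49.9 − 201.0 + 394.91 = 144.0 m.
Depth below ground = 188 − 144.0 = 44 m.

44 m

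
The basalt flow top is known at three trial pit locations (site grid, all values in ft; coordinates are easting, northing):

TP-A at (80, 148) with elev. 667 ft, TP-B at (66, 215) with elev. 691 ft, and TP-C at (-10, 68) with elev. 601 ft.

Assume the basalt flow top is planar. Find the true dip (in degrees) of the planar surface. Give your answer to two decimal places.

Let the plane be z = a·easting + b·northing + c.
TP-B−TP-A: −14a + 67b = 24;  TP-C−TP-A: −90a − 80b = −66.
Solving gives a = 0.34993, b = 0.43133.
Gradient magnitude |∇z| = √(a² + b²) = √(0.12245 + 0.18604) = 0.55542.
True dip = arctan(0.55542) = 29.05°, dipping toward SW (azimuth ≈ 219°).

29.05°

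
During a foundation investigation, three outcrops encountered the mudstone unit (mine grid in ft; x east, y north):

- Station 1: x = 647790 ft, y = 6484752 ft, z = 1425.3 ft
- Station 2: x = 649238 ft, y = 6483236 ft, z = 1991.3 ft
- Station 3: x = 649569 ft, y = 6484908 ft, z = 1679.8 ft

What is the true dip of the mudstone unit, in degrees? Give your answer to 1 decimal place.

15.2°

Let the plane be z = a·x + b·y + c.
Station 2−Station 1: 1448a − 1516b = 566;  Station 3−Station 1: 1779a + 156b = 254.5.
Solving gives a = 0.16221, b = −0.21842.
Gradient magnitude |∇z| = √(a² + b²) = √(0.02631 + 0.04771) = 0.27206.
True dip = arctan(0.27206) = 15.2°, dipping toward NW (azimuth ≈ 323°).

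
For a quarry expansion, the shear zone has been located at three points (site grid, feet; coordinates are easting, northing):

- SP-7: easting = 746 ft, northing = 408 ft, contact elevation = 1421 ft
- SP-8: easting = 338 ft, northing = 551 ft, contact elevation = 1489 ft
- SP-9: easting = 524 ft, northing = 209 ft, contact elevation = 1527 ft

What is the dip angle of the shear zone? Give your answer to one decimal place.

Two edge vectors: SP-7→SP-8 = (-408, 143, 68), SP-7→SP-9 = (-222, -199, 106).
Normal n = (SP-7→SP-8) × (SP-7→SP-9) = (28690, 28152, 112938).
So ∂z/∂easting = −n_x/n_z = −0.25403 and ∂z/∂northing = −n_y/n_z = −0.24927.
Gradient magnitude |∇z| = √(a² + b²) = √(0.06453 + 0.06214) = 0.35590.
True dip = arctan(0.35590) = 19.6°, dipping toward NE (azimuth ≈ 046°).

19.6°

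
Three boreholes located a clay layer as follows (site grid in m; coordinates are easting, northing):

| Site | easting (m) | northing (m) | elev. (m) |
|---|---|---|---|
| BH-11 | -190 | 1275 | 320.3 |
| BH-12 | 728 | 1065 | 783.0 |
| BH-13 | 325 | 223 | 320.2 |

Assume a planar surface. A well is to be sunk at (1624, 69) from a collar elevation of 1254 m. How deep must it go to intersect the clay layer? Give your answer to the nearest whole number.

239 m

Two edge vectors: BH-11→BH-12 = (918, -210, 462.7), BH-11→BH-13 = (515, -1052, -0.1).
Normal n = (BH-11→BH-12) × (BH-11→BH-13) = (486781.4, 238382.3, -857586).
So ∂z/∂easting = −n_x/n_z = 0.56762 and ∂z/∂northing = −n_y/n_z = 0.27797.
Intercept c from BH-11: 320.3 + 107.85 − 354.41 = 73.74.
At (1624, 69): z_contact = 921.8 + 19.2 + 73.74 = 1014.7 m.
Depth below ground = 1254 − 1014.7 = 239 m.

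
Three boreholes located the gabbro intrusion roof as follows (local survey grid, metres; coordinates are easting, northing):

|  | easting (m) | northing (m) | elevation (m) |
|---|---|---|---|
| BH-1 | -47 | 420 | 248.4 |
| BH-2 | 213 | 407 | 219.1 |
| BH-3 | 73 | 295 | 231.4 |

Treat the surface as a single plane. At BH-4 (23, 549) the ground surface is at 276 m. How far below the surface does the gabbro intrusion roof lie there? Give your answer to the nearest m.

Let the plane be z = a·easting + b·northing + c.
BH-2−BH-1: 260a − 13b = −29.3;  BH-3−BH-1: 120a − 125b = −17.
Solving gives a = −0.11123, b = 0.02922.
Then c = 248.4 − a·-47 − b·420 = 230.90.
At (23, 549): z_contact = −2.6 + 16.0 + 230.90 = 244.4 m.
Depth below ground = 276 − 244.4 = 32 m.

32 m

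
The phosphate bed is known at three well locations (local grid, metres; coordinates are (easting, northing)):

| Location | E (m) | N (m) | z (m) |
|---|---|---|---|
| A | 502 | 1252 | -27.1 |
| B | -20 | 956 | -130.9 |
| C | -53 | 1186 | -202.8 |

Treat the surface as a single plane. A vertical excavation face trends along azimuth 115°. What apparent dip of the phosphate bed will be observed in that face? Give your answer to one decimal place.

Let the plane be z = a·E + b·N + c.
B−A: −522a − 296b = −103.8;  C−A: −555a − 66b = −175.7.
Solving gives a = 0.34782, b = −0.26270.
Unit vector along 115° is (sin 115°, cos 115°) = (0.9063, -0.4226).
Slope in that direction = a·(0.9063) + b·(-0.4226) = 0.42625.
Apparent dip = arctan|0.42625| = 23.1° (true dip is 23.6°, so apparent ≤ true as expected).

23.1°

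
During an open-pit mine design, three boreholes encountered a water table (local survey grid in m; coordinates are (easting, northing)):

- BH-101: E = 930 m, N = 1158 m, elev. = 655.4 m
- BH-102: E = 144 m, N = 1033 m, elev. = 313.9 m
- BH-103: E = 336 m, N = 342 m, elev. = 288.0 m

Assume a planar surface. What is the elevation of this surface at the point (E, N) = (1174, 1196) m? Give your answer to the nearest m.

761 m

Two edge vectors: BH-101→BH-102 = (-786, -125, -341.5), BH-101→BH-103 = (-594, -816, -367.4).
Normal n = (BH-101→BH-102) × (BH-101→BH-103) = (-232739, -85925.4, 567126).
So ∂z/∂E = −n_x/n_z = 0.41038 and ∂z/∂N = −n_y/n_z = 0.15151.
Intercept c from BH-101: 655.4 − 381.66 − 175.45 = 98.29.
At (1174, 1196): z = 481.8 + 181.2 + 98.29 = 761.3 m.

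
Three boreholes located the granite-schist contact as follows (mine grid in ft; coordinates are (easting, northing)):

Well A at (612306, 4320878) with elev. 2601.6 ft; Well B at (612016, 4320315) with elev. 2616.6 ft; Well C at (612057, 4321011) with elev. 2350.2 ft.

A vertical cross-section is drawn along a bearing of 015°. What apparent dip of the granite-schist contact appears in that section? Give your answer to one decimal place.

Let the plane be z = a·E + b·N + c.
Well B−Well A: −290a − 563b = 15;  Well C−Well A: −249a + 133b = −251.4.
Solving gives a = 0.78063, b = −0.42874.
Unit vector along 015° is (sin 15°, cos 15°) = (0.2588, 0.9659).
Slope in that direction = a·(0.2588) + b·(0.9659) = −0.21209.
Apparent dip = arctan|0.21209| = 12.0° (true dip is 41.7°, so apparent ≤ true as expected).

12.0°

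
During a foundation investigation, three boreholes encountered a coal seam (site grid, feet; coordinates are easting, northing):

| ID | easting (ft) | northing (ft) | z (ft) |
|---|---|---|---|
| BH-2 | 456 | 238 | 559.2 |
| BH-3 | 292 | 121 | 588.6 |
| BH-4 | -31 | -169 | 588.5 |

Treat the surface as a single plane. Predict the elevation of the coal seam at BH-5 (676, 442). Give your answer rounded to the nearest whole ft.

566 ft

Let the plane be z = a·easting + b·northing + c.
BH-3−BH-2: −164a − 117b = 29.4;  BH-4−BH-2: −487a − 407b = 29.3.
Solving gives a = −0.87396, b = 0.97375.
Then c = 559.2 − a·456 − b·238 = 725.97.
At (676, 442): z = −590.8 + 430.4 + 725.97 = 565.6 ft.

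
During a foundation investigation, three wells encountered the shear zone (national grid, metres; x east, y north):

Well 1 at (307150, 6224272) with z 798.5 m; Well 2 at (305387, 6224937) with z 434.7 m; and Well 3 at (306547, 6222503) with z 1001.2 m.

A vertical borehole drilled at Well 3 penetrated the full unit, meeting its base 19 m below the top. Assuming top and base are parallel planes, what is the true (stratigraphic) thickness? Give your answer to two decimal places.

Let the plane be z = a·x + b·y + c.
Well 2−Well 1: −1763a + 665b = −363.8;  Well 3−Well 1: −603a − 1769b = 202.7.
Solving gives a = 0.14455, b = −0.16386.
|∇z| = √(a²+b²) = 0.21850, so dip δ = arctan(0.21850) = 12.33°.
True thickness = vertical thickness × cos δ = 19 × cos 12.33° = 18.56 m.

18.56 m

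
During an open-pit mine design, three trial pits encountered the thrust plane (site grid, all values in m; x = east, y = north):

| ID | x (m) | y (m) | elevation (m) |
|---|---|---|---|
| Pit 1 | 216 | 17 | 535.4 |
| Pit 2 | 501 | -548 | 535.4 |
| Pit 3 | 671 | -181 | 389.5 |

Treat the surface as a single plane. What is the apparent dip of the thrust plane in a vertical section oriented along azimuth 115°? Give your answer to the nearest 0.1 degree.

Two edge vectors: Pit 1→Pit 2 = (285, -565, 0), Pit 1→Pit 3 = (455, -198, -145.9).
Normal n = (Pit 1→Pit 2) × (Pit 1→Pit 3) = (82433.5, 41581.5, 200645).
So ∂z/∂x = −n_x/n_z = −0.41084 and ∂z/∂y = −n_y/n_z = −0.20724.
Unit vector along 115° is (sin 115°, cos 115°) = (0.9063, -0.4226).
Slope in that direction = a·(0.9063) + b·(-0.4226) = −0.28477.
Apparent dip = arctan|0.28477| = 15.9° (true dip is 24.7°, so apparent ≤ true as expected).

15.9°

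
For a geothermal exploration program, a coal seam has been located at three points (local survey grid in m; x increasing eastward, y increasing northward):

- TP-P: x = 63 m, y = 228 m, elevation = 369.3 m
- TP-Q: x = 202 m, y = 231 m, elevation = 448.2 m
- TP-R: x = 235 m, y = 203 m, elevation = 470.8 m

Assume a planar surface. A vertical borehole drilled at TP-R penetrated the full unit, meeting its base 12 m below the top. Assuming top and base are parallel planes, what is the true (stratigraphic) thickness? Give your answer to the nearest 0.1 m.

Let the plane be z = a·x + b·y + c.
TP-Q−TP-P: 139a + 3b = 78.9;  TP-R−TP-P: 172a − 25b = 101.5.
Solving gives a = 0.57053, b = −0.13473.
|∇z| = √(a²+b²) = 0.58623, so dip δ = arctan(0.58623) = 30.38°.
True thickness = vertical thickness × cos δ = 12 × cos 30.38° = 10.4 m.

10.4 m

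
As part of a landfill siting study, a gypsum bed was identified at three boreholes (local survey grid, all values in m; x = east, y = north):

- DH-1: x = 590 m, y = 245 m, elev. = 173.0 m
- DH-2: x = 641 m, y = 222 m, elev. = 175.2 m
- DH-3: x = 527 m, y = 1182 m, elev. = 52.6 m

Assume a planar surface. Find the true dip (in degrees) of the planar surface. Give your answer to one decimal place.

7.4°

Two edge vectors: DH-1→DH-2 = (51, -23, 2.2), DH-1→DH-3 = (-63, 937, -120.4).
Normal n = (DH-1→DH-2) × (DH-1→DH-3) = (707.8, 6001.8, 46338).
So ∂z/∂x = −n_x/n_z = −0.01527 and ∂z/∂y = −n_y/n_z = −0.12952.
Gradient magnitude |∇z| = √(a² + b²) = √(0.00023 + 0.01678) = 0.13042.
True dip = arctan(0.13042) = 7.4°, dipping toward N (azimuth ≈ 007°).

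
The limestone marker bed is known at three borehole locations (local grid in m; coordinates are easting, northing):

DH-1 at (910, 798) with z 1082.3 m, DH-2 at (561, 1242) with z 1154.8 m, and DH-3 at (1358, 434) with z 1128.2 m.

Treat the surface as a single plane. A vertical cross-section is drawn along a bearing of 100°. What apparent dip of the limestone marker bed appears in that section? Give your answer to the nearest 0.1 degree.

Two edge vectors: DH-1→DH-2 = (-349, 444, 72.5), DH-1→DH-3 = (448, -364, 45.9).
Normal n = (DH-1→DH-2) × (DH-1→DH-3) = (46769.6, 48499.1, -71876).
So ∂z/∂easting = −n_x/n_z = 0.65070 and ∂z/∂northing = −n_y/n_z = 0.67476.
Unit vector along 100° is (sin 100°, cos 100°) = (0.9848, -0.1736).
Slope in that direction = a·(0.9848) + b·(-0.1736) = 0.52364.
Apparent dip = arctan|0.52364| = 27.6° (true dip is 43.1°, so apparent ≤ true as expected).

27.6°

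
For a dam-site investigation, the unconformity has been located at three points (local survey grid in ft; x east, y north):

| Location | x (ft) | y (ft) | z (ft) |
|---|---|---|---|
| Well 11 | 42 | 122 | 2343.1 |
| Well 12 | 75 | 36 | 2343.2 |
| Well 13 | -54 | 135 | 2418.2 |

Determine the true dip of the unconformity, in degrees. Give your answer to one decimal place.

41.5°

Two edge vectors: Well 11→Well 12 = (33, -86, 0.1), Well 11→Well 13 = (-96, 13, 75.1).
Normal n = (Well 11→Well 12) × (Well 11→Well 13) = (-6459.9, -2487.9, -7827).
So ∂z/∂x = −n_x/n_z = −0.82534 and ∂z/∂y = −n_y/n_z = −0.31786.
Gradient magnitude |∇z| = √(a² + b²) = √(0.68118 + 0.10104) = 0.88443.
True dip = arctan(0.88443) = 41.5°, dipping toward ENE (azimuth ≈ 069°).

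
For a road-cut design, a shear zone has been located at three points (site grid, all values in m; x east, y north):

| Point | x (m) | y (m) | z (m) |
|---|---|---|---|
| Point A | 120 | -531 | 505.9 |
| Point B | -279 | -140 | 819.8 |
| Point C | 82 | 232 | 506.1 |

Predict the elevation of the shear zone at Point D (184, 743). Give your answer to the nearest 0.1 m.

Let the plane be z = a·x + b·y + c.
Point B−Point A: −399a + 391b = 313.9;  Point C−Point A: −38a + 763b = 0.2.
Solving gives a = −0.82681, b = −0.04092.
Then c = 505.9 − a·120 − b·-531 = 583.39.
At (184, 743): z = −152.1 − 30.4 + 583.39 = 400.9 m.

400.9 m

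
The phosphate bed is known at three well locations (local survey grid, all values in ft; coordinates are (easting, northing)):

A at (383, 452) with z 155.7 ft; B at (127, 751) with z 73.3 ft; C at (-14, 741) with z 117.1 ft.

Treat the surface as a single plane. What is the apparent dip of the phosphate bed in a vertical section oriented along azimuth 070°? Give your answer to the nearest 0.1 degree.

23.4°

Let the plane be z = a·E + b·N + c.
B−A: −256a + 299b = −82.4;  C−A: −397a + 289b = −38.6.
Solving gives a = −0.27443, b = −0.51055.
Unit vector along 070° is (sin 70°, cos 70°) = (0.9397, 0.3420).
Slope in that direction = a·(0.9397) + b·(0.3420) = −0.43250.
Apparent dip = arctan|0.43250| = 23.4° (true dip is 30.1°, so apparent ≤ true as expected).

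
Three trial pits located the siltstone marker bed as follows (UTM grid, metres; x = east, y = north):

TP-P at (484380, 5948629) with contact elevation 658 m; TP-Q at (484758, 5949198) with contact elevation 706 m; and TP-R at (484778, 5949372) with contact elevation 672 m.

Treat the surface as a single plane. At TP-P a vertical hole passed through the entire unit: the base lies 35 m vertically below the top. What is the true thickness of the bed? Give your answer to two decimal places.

Two edge vectors: TP-P→TP-Q = (378, 569, 48), TP-P→TP-R = (398, 743, 14).
Normal n = (TP-P→TP-Q) × (TP-P→TP-R) = (-27698, 13812, 54392).
So ∂z/∂x = −n_x/n_z = 0.50923 and ∂z/∂y = −n_y/n_z = −0.25393.
|∇z| = √(a²+b²) = 0.56903, so dip δ = arctan(0.56903) = 29.64°.
True thickness = vertical thickness × cos δ = 35 × cos 29.64° = 30.42 m.

30.42 m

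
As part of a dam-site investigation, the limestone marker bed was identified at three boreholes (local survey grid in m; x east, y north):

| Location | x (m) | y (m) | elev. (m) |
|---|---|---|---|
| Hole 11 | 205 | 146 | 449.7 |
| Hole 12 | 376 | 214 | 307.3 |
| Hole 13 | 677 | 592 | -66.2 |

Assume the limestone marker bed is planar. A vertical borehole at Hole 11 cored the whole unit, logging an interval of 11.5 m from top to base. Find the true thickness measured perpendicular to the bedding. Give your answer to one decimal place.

9.0 m

Let the plane be z = a·x + b·y + c.
Hole 12−Hole 11: 171a + 68b = −142.4;  Hole 13−Hole 11: 472a + 446b = −515.9.
Solving gives a = −0.64363, b = −0.47557.
|∇z| = √(a²+b²) = 0.80027, so dip δ = arctan(0.80027) = 38.67°.
True thickness = vertical thickness × cos δ = 11.5 × cos 38.67° = 9.0 m.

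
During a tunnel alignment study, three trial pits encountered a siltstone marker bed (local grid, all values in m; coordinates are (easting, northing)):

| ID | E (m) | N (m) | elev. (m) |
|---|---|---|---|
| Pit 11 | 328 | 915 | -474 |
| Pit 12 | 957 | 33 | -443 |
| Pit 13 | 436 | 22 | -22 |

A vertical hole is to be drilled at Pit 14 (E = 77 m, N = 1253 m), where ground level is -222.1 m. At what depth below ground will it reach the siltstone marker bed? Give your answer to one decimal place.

Let the plane be z = a·E + b·N + c.
Pit 12−Pit 11: 629a − 882b = 31;  Pit 13−Pit 11: 108a − 893b = 452.
Solving gives a = −0.795344, b = −0.602348.
Then c = -474 − a·328 − b·915 = 338.02.
At (77, 1253): z_contact = −61.24 − 754.74 + 338.02 = -477.96 m.
Depth below ground = -222.1 − (-477.96) = 255.9 m.

255.9 m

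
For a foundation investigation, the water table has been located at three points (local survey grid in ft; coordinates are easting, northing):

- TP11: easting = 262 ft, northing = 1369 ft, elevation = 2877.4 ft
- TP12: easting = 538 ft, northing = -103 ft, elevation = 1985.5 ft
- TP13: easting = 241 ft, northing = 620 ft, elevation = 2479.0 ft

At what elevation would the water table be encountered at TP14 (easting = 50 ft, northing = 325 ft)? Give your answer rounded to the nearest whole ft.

2385 ft

Let the plane be z = a·easting + b·northing + c.
TP12−TP11: 276a − 1472b = −891.9;  TP13−TP11: −21a − 749b = −398.4.
Solving gives a = −0.34333, b = 0.54154.
Then c = 2877.4 − a·262 − b·1369 = 2225.99.
At (50, 325): z = −17.2 + 176.0 + 2225.99 = 2384.8 ft.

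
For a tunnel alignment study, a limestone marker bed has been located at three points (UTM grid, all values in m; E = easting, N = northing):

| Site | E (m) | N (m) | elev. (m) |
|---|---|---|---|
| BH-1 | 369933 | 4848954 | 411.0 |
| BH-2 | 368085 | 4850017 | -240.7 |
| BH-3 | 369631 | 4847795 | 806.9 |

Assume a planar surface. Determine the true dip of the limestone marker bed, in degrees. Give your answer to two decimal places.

21.84°

Let the plane be z = a·E + b·N + c.
BH-2−BH-1: −1848a + 1063b = −651.7;  BH-3−BH-1: −302a − 1159b = 395.9.
Solving gives a = 0.13581, b = −0.37698.
Gradient magnitude |∇z| = √(a² + b²) = √(0.01844 + 0.14211) = 0.40069.
True dip = arctan(0.40069) = 21.84°, dipping toward NNW (azimuth ≈ 340°).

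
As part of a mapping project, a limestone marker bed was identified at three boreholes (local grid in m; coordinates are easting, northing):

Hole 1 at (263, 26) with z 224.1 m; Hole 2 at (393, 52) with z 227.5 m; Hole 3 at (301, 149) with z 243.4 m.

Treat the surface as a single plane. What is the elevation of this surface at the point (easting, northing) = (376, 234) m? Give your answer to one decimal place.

Two edge vectors: Hole 1→Hole 2 = (130, 26, 3.4), Hole 1→Hole 3 = (38, 123, 19.3).
Normal n = (Hole 1→Hole 2) × (Hole 1→Hole 3) = (83.6, -2379.8, 15002).
So ∂z/∂easting = −n_x/n_z = −0.00557 and ∂z/∂northing = −n_y/n_z = 0.15863.
Intercept c from Hole 1: 224.1 + 1.47 − 4.12 = 221.44.
At (376, 234): z = −2.1 + 37.1 + 221.44 = 256.5 m.

256.5 m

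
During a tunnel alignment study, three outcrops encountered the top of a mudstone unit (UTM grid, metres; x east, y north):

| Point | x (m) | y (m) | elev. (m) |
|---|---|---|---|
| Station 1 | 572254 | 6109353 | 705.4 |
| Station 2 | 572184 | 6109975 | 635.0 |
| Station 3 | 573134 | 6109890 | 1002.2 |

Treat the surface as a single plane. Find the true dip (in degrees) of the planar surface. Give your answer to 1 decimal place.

Let the plane be z = a·x + b·y + c.
Station 2−Station 1: −70a + 622b = −70.4;  Station 3−Station 1: 880a + 537b = 296.8.
Solving gives a = 0.38023, b = −0.07039.
Gradient magnitude |∇z| = √(a² + b²) = √(0.14457 + 0.00496) = 0.38669.
True dip = arctan(0.38669) = 21.1°, dipping toward W (azimuth ≈ 280°).

21.1°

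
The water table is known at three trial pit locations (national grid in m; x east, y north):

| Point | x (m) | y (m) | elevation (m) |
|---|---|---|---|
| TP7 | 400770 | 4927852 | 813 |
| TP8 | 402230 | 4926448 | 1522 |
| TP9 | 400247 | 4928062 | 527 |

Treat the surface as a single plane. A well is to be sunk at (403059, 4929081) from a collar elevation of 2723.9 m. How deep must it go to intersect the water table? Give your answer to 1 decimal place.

Two edge vectors: TP7→TP8 = (1460, -1404, 709), TP7→TP9 = (-523, 210, -286).
Normal n = (TP7→TP8) × (TP7→TP9) = (252654, 46753, -427692).
So ∂z/∂x = −n_x/n_z = 0.590738195 and ∂z/∂y = −n_y/n_z = 0.109314647.
Intercept c from TP7: 813 − 236750.15 − 538686.40 = −774623.55.
At (403059, 4929081): z_contact = 238102.35 + 538820.75 − 774623.55 = 2299.55 m.
Depth below ground = 2723.9 − 2299.55 = 424.4 m.

424.4 m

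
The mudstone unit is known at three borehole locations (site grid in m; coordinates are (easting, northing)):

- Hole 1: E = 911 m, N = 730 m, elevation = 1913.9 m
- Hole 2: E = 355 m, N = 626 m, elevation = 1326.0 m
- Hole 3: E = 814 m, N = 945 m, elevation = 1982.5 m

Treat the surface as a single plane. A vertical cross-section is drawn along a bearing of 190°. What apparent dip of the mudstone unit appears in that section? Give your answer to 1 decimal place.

Let the plane be z = a·E + b·N + c.
Hole 2−Hole 1: −556a − 104b = −587.9;  Hole 3−Hole 1: −97a + 215b = 68.6.
Solving gives a = 0.92005, b = 0.73416.
Unit vector along 190° is (sin 190°, cos 190°) = (-0.1736, -0.9848).
Slope in that direction = a·(-0.1736) + b·(-0.9848) = −0.88277.
Apparent dip = arctan|0.88277| = 41.4° (true dip is 49.6°, so apparent ≤ true as expected).

41.4°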